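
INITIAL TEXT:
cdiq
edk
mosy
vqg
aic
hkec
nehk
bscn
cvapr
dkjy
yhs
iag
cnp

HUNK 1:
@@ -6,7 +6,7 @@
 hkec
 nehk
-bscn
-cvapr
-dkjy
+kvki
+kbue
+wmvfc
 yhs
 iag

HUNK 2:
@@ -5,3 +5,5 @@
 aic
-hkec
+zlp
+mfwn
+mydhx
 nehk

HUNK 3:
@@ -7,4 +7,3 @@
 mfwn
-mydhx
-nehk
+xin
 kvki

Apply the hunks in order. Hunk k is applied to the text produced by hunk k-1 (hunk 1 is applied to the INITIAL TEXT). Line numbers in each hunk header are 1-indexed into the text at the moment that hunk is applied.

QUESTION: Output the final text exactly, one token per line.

Answer: cdiq
edk
mosy
vqg
aic
zlp
mfwn
xin
kvki
kbue
wmvfc
yhs
iag
cnp

Derivation:
Hunk 1: at line 6 remove [bscn,cvapr,dkjy] add [kvki,kbue,wmvfc] -> 13 lines: cdiq edk mosy vqg aic hkec nehk kvki kbue wmvfc yhs iag cnp
Hunk 2: at line 5 remove [hkec] add [zlp,mfwn,mydhx] -> 15 lines: cdiq edk mosy vqg aic zlp mfwn mydhx nehk kvki kbue wmvfc yhs iag cnp
Hunk 3: at line 7 remove [mydhx,nehk] add [xin] -> 14 lines: cdiq edk mosy vqg aic zlp mfwn xin kvki kbue wmvfc yhs iag cnp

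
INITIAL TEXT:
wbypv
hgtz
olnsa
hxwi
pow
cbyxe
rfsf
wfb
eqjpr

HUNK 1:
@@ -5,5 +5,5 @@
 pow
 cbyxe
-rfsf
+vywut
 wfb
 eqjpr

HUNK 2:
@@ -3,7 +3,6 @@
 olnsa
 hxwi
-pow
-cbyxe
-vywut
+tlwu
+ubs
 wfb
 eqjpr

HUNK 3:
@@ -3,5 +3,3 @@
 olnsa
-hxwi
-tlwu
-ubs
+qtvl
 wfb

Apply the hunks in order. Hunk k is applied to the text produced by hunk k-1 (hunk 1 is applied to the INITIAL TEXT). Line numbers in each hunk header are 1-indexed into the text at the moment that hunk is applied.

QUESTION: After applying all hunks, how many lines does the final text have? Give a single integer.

Answer: 6

Derivation:
Hunk 1: at line 5 remove [rfsf] add [vywut] -> 9 lines: wbypv hgtz olnsa hxwi pow cbyxe vywut wfb eqjpr
Hunk 2: at line 3 remove [pow,cbyxe,vywut] add [tlwu,ubs] -> 8 lines: wbypv hgtz olnsa hxwi tlwu ubs wfb eqjpr
Hunk 3: at line 3 remove [hxwi,tlwu,ubs] add [qtvl] -> 6 lines: wbypv hgtz olnsa qtvl wfb eqjpr
Final line count: 6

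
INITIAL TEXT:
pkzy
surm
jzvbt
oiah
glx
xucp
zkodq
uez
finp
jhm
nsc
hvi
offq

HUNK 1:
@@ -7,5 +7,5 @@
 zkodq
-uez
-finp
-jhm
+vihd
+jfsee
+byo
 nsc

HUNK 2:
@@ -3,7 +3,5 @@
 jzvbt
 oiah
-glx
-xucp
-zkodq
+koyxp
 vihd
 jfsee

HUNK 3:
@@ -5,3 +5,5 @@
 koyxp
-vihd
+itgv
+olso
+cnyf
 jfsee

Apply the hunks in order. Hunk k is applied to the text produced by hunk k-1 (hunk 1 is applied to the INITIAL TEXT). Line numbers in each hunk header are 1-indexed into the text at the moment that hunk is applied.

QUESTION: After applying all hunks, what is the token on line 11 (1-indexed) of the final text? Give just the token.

Hunk 1: at line 7 remove [uez,finp,jhm] add [vihd,jfsee,byo] -> 13 lines: pkzy surm jzvbt oiah glx xucp zkodq vihd jfsee byo nsc hvi offq
Hunk 2: at line 3 remove [glx,xucp,zkodq] add [koyxp] -> 11 lines: pkzy surm jzvbt oiah koyxp vihd jfsee byo nsc hvi offq
Hunk 3: at line 5 remove [vihd] add [itgv,olso,cnyf] -> 13 lines: pkzy surm jzvbt oiah koyxp itgv olso cnyf jfsee byo nsc hvi offq
Final line 11: nsc

Answer: nsc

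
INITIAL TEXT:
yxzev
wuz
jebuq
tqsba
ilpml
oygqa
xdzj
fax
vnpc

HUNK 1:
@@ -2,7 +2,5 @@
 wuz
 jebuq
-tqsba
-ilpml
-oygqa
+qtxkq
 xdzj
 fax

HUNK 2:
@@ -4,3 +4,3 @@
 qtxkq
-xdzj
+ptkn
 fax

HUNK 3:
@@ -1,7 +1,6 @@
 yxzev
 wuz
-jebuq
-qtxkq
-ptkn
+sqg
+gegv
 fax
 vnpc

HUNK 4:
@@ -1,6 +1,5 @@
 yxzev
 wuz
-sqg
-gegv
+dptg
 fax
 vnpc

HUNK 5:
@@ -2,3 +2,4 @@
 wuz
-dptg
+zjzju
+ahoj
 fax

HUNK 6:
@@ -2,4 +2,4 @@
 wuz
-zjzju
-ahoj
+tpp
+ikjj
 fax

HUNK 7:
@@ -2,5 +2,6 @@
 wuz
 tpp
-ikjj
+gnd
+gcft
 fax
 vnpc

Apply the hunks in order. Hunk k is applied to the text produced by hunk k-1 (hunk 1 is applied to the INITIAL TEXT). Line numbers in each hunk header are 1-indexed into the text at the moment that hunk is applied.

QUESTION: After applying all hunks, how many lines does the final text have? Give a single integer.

Answer: 7

Derivation:
Hunk 1: at line 2 remove [tqsba,ilpml,oygqa] add [qtxkq] -> 7 lines: yxzev wuz jebuq qtxkq xdzj fax vnpc
Hunk 2: at line 4 remove [xdzj] add [ptkn] -> 7 lines: yxzev wuz jebuq qtxkq ptkn fax vnpc
Hunk 3: at line 1 remove [jebuq,qtxkq,ptkn] add [sqg,gegv] -> 6 lines: yxzev wuz sqg gegv fax vnpc
Hunk 4: at line 1 remove [sqg,gegv] add [dptg] -> 5 lines: yxzev wuz dptg fax vnpc
Hunk 5: at line 2 remove [dptg] add [zjzju,ahoj] -> 6 lines: yxzev wuz zjzju ahoj fax vnpc
Hunk 6: at line 2 remove [zjzju,ahoj] add [tpp,ikjj] -> 6 lines: yxzev wuz tpp ikjj fax vnpc
Hunk 7: at line 2 remove [ikjj] add [gnd,gcft] -> 7 lines: yxzev wuz tpp gnd gcft fax vnpc
Final line count: 7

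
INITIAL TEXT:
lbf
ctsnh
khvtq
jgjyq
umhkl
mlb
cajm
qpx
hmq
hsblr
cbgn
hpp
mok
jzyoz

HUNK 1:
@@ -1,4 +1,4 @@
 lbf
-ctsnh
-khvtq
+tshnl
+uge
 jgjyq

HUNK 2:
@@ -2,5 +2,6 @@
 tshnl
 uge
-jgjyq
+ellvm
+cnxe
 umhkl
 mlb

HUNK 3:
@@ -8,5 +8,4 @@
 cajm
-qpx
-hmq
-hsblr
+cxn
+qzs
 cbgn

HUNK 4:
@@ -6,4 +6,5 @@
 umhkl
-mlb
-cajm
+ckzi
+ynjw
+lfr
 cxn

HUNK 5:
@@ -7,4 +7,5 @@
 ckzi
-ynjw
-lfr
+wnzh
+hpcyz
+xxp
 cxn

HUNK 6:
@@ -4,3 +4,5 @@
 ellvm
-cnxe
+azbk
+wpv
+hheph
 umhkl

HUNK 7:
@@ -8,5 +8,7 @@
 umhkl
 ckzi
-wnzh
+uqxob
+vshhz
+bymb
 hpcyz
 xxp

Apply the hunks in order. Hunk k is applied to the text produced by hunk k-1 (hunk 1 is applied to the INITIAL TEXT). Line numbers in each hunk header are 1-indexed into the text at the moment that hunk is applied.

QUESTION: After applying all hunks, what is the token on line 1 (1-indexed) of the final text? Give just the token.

Answer: lbf

Derivation:
Hunk 1: at line 1 remove [ctsnh,khvtq] add [tshnl,uge] -> 14 lines: lbf tshnl uge jgjyq umhkl mlb cajm qpx hmq hsblr cbgn hpp mok jzyoz
Hunk 2: at line 2 remove [jgjyq] add [ellvm,cnxe] -> 15 lines: lbf tshnl uge ellvm cnxe umhkl mlb cajm qpx hmq hsblr cbgn hpp mok jzyoz
Hunk 3: at line 8 remove [qpx,hmq,hsblr] add [cxn,qzs] -> 14 lines: lbf tshnl uge ellvm cnxe umhkl mlb cajm cxn qzs cbgn hpp mok jzyoz
Hunk 4: at line 6 remove [mlb,cajm] add [ckzi,ynjw,lfr] -> 15 lines: lbf tshnl uge ellvm cnxe umhkl ckzi ynjw lfr cxn qzs cbgn hpp mok jzyoz
Hunk 5: at line 7 remove [ynjw,lfr] add [wnzh,hpcyz,xxp] -> 16 lines: lbf tshnl uge ellvm cnxe umhkl ckzi wnzh hpcyz xxp cxn qzs cbgn hpp mok jzyoz
Hunk 6: at line 4 remove [cnxe] add [azbk,wpv,hheph] -> 18 lines: lbf tshnl uge ellvm azbk wpv hheph umhkl ckzi wnzh hpcyz xxp cxn qzs cbgn hpp mok jzyoz
Hunk 7: at line 8 remove [wnzh] add [uqxob,vshhz,bymb] -> 20 lines: lbf tshnl uge ellvm azbk wpv hheph umhkl ckzi uqxob vshhz bymb hpcyz xxp cxn qzs cbgn hpp mok jzyoz
Final line 1: lbf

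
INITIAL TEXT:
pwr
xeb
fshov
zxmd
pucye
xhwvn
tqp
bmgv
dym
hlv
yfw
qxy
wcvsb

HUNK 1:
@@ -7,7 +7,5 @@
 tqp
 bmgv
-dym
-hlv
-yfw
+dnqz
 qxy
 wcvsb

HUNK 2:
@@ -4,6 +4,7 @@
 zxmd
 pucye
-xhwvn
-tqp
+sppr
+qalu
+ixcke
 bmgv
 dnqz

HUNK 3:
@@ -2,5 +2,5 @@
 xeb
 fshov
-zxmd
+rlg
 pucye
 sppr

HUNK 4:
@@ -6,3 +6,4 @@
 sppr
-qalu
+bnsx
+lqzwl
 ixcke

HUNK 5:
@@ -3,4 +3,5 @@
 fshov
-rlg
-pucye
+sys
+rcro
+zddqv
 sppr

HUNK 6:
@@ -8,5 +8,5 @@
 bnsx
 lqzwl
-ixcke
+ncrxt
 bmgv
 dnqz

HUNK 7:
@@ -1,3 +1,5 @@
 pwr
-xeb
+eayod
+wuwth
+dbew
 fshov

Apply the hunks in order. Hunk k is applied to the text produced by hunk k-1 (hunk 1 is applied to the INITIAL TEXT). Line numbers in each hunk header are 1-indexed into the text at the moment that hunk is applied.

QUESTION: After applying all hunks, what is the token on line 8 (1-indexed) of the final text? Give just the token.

Answer: zddqv

Derivation:
Hunk 1: at line 7 remove [dym,hlv,yfw] add [dnqz] -> 11 lines: pwr xeb fshov zxmd pucye xhwvn tqp bmgv dnqz qxy wcvsb
Hunk 2: at line 4 remove [xhwvn,tqp] add [sppr,qalu,ixcke] -> 12 lines: pwr xeb fshov zxmd pucye sppr qalu ixcke bmgv dnqz qxy wcvsb
Hunk 3: at line 2 remove [zxmd] add [rlg] -> 12 lines: pwr xeb fshov rlg pucye sppr qalu ixcke bmgv dnqz qxy wcvsb
Hunk 4: at line 6 remove [qalu] add [bnsx,lqzwl] -> 13 lines: pwr xeb fshov rlg pucye sppr bnsx lqzwl ixcke bmgv dnqz qxy wcvsb
Hunk 5: at line 3 remove [rlg,pucye] add [sys,rcro,zddqv] -> 14 lines: pwr xeb fshov sys rcro zddqv sppr bnsx lqzwl ixcke bmgv dnqz qxy wcvsb
Hunk 6: at line 8 remove [ixcke] add [ncrxt] -> 14 lines: pwr xeb fshov sys rcro zddqv sppr bnsx lqzwl ncrxt bmgv dnqz qxy wcvsb
Hunk 7: at line 1 remove [xeb] add [eayod,wuwth,dbew] -> 16 lines: pwr eayod wuwth dbew fshov sys rcro zddqv sppr bnsx lqzwl ncrxt bmgv dnqz qxy wcvsb
Final line 8: zddqv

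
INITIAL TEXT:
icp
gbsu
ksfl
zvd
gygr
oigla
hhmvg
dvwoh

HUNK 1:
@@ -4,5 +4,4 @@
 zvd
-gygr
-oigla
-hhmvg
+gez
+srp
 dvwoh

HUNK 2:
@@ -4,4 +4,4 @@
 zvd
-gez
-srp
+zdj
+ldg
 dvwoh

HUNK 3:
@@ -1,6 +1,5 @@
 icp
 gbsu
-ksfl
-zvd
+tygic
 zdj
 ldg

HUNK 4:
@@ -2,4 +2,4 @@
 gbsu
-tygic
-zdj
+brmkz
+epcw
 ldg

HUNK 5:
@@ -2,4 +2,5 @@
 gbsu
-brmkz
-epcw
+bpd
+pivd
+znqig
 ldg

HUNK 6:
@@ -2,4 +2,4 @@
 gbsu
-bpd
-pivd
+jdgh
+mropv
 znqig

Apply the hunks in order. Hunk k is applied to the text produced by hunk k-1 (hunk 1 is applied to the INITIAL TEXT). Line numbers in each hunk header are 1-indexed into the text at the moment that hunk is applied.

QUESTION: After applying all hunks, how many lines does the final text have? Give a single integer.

Answer: 7

Derivation:
Hunk 1: at line 4 remove [gygr,oigla,hhmvg] add [gez,srp] -> 7 lines: icp gbsu ksfl zvd gez srp dvwoh
Hunk 2: at line 4 remove [gez,srp] add [zdj,ldg] -> 7 lines: icp gbsu ksfl zvd zdj ldg dvwoh
Hunk 3: at line 1 remove [ksfl,zvd] add [tygic] -> 6 lines: icp gbsu tygic zdj ldg dvwoh
Hunk 4: at line 2 remove [tygic,zdj] add [brmkz,epcw] -> 6 lines: icp gbsu brmkz epcw ldg dvwoh
Hunk 5: at line 2 remove [brmkz,epcw] add [bpd,pivd,znqig] -> 7 lines: icp gbsu bpd pivd znqig ldg dvwoh
Hunk 6: at line 2 remove [bpd,pivd] add [jdgh,mropv] -> 7 lines: icp gbsu jdgh mropv znqig ldg dvwoh
Final line count: 7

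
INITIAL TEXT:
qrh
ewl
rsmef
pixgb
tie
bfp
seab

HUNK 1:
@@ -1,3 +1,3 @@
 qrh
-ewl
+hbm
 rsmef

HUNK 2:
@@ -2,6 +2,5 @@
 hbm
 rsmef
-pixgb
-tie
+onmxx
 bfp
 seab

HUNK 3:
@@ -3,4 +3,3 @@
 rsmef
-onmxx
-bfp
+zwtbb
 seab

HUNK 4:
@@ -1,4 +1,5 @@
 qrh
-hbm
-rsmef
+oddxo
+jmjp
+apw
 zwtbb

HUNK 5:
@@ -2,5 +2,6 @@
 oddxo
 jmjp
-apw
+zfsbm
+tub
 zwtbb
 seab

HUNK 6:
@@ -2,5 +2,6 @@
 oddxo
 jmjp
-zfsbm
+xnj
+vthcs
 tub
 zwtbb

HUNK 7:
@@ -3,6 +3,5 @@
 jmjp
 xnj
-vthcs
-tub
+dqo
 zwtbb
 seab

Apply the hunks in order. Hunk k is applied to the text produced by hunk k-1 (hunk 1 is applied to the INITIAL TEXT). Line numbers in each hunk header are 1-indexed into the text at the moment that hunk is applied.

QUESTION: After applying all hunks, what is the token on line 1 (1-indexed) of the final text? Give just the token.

Hunk 1: at line 1 remove [ewl] add [hbm] -> 7 lines: qrh hbm rsmef pixgb tie bfp seab
Hunk 2: at line 2 remove [pixgb,tie] add [onmxx] -> 6 lines: qrh hbm rsmef onmxx bfp seab
Hunk 3: at line 3 remove [onmxx,bfp] add [zwtbb] -> 5 lines: qrh hbm rsmef zwtbb seab
Hunk 4: at line 1 remove [hbm,rsmef] add [oddxo,jmjp,apw] -> 6 lines: qrh oddxo jmjp apw zwtbb seab
Hunk 5: at line 2 remove [apw] add [zfsbm,tub] -> 7 lines: qrh oddxo jmjp zfsbm tub zwtbb seab
Hunk 6: at line 2 remove [zfsbm] add [xnj,vthcs] -> 8 lines: qrh oddxo jmjp xnj vthcs tub zwtbb seab
Hunk 7: at line 3 remove [vthcs,tub] add [dqo] -> 7 lines: qrh oddxo jmjp xnj dqo zwtbb seab
Final line 1: qrh

Answer: qrh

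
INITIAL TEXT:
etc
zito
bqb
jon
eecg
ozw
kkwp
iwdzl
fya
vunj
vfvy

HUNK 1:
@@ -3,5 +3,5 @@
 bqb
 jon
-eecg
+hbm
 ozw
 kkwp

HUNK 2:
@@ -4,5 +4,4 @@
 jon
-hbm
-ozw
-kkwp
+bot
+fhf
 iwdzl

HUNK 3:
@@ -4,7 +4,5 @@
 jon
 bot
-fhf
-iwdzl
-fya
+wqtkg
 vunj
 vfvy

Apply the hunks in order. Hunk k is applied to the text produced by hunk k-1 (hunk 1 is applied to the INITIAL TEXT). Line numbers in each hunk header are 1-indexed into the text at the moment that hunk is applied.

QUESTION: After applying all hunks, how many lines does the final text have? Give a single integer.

Hunk 1: at line 3 remove [eecg] add [hbm] -> 11 lines: etc zito bqb jon hbm ozw kkwp iwdzl fya vunj vfvy
Hunk 2: at line 4 remove [hbm,ozw,kkwp] add [bot,fhf] -> 10 lines: etc zito bqb jon bot fhf iwdzl fya vunj vfvy
Hunk 3: at line 4 remove [fhf,iwdzl,fya] add [wqtkg] -> 8 lines: etc zito bqb jon bot wqtkg vunj vfvy
Final line count: 8

Answer: 8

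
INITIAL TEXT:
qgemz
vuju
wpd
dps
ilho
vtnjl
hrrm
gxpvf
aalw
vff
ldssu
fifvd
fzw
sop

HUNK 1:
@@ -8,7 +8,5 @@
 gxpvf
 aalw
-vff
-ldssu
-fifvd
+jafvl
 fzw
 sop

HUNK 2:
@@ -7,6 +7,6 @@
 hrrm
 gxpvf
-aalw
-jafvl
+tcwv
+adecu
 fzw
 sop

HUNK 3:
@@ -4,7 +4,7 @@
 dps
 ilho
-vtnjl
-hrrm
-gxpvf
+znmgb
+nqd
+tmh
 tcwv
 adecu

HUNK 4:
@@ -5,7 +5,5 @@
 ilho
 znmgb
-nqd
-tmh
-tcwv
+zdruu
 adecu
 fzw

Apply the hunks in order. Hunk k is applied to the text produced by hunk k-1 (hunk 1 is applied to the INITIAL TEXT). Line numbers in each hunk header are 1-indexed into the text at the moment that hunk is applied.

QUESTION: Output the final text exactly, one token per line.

Answer: qgemz
vuju
wpd
dps
ilho
znmgb
zdruu
adecu
fzw
sop

Derivation:
Hunk 1: at line 8 remove [vff,ldssu,fifvd] add [jafvl] -> 12 lines: qgemz vuju wpd dps ilho vtnjl hrrm gxpvf aalw jafvl fzw sop
Hunk 2: at line 7 remove [aalw,jafvl] add [tcwv,adecu] -> 12 lines: qgemz vuju wpd dps ilho vtnjl hrrm gxpvf tcwv adecu fzw sop
Hunk 3: at line 4 remove [vtnjl,hrrm,gxpvf] add [znmgb,nqd,tmh] -> 12 lines: qgemz vuju wpd dps ilho znmgb nqd tmh tcwv adecu fzw sop
Hunk 4: at line 5 remove [nqd,tmh,tcwv] add [zdruu] -> 10 lines: qgemz vuju wpd dps ilho znmgb zdruu adecu fzw sop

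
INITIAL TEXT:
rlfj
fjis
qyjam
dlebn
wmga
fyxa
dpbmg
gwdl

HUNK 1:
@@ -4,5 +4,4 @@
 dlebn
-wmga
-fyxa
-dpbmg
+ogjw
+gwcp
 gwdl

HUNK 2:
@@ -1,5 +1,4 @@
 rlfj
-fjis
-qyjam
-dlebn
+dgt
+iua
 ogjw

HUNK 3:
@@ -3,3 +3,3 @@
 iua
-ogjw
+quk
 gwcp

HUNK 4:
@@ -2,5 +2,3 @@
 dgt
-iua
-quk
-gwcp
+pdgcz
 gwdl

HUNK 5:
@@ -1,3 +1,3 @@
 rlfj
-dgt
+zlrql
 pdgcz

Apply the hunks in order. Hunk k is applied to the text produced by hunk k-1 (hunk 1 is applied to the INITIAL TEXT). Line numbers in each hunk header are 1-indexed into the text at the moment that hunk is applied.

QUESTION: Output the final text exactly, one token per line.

Hunk 1: at line 4 remove [wmga,fyxa,dpbmg] add [ogjw,gwcp] -> 7 lines: rlfj fjis qyjam dlebn ogjw gwcp gwdl
Hunk 2: at line 1 remove [fjis,qyjam,dlebn] add [dgt,iua] -> 6 lines: rlfj dgt iua ogjw gwcp gwdl
Hunk 3: at line 3 remove [ogjw] add [quk] -> 6 lines: rlfj dgt iua quk gwcp gwdl
Hunk 4: at line 2 remove [iua,quk,gwcp] add [pdgcz] -> 4 lines: rlfj dgt pdgcz gwdl
Hunk 5: at line 1 remove [dgt] add [zlrql] -> 4 lines: rlfj zlrql pdgcz gwdl

Answer: rlfj
zlrql
pdgcz
gwdl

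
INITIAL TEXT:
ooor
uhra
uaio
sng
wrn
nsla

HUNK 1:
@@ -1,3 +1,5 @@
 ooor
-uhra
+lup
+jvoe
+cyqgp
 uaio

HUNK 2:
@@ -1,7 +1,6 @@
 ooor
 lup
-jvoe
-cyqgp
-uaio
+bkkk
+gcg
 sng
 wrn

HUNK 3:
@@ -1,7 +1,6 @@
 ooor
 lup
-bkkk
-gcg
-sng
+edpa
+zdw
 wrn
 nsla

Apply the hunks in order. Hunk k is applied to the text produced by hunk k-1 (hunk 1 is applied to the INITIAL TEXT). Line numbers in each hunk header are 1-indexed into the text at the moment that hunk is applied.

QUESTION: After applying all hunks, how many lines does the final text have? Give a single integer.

Answer: 6

Derivation:
Hunk 1: at line 1 remove [uhra] add [lup,jvoe,cyqgp] -> 8 lines: ooor lup jvoe cyqgp uaio sng wrn nsla
Hunk 2: at line 1 remove [jvoe,cyqgp,uaio] add [bkkk,gcg] -> 7 lines: ooor lup bkkk gcg sng wrn nsla
Hunk 3: at line 1 remove [bkkk,gcg,sng] add [edpa,zdw] -> 6 lines: ooor lup edpa zdw wrn nsla
Final line count: 6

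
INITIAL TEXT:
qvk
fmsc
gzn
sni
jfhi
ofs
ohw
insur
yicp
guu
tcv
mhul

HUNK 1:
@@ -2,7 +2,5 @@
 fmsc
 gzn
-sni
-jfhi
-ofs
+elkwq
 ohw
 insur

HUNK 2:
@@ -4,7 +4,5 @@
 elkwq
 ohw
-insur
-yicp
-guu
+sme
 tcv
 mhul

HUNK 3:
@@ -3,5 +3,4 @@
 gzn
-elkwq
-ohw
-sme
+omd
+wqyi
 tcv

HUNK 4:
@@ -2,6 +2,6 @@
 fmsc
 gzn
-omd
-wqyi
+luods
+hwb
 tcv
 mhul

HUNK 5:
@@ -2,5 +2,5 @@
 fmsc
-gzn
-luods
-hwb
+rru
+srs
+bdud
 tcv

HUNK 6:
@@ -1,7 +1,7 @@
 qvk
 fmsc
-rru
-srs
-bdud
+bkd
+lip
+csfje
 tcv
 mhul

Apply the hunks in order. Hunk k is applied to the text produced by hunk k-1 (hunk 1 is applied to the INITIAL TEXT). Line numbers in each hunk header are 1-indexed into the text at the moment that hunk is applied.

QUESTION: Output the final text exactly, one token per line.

Hunk 1: at line 2 remove [sni,jfhi,ofs] add [elkwq] -> 10 lines: qvk fmsc gzn elkwq ohw insur yicp guu tcv mhul
Hunk 2: at line 4 remove [insur,yicp,guu] add [sme] -> 8 lines: qvk fmsc gzn elkwq ohw sme tcv mhul
Hunk 3: at line 3 remove [elkwq,ohw,sme] add [omd,wqyi] -> 7 lines: qvk fmsc gzn omd wqyi tcv mhul
Hunk 4: at line 2 remove [omd,wqyi] add [luods,hwb] -> 7 lines: qvk fmsc gzn luods hwb tcv mhul
Hunk 5: at line 2 remove [gzn,luods,hwb] add [rru,srs,bdud] -> 7 lines: qvk fmsc rru srs bdud tcv mhul
Hunk 6: at line 1 remove [rru,srs,bdud] add [bkd,lip,csfje] -> 7 lines: qvk fmsc bkd lip csfje tcv mhul

Answer: qvk
fmsc
bkd
lip
csfje
tcv
mhul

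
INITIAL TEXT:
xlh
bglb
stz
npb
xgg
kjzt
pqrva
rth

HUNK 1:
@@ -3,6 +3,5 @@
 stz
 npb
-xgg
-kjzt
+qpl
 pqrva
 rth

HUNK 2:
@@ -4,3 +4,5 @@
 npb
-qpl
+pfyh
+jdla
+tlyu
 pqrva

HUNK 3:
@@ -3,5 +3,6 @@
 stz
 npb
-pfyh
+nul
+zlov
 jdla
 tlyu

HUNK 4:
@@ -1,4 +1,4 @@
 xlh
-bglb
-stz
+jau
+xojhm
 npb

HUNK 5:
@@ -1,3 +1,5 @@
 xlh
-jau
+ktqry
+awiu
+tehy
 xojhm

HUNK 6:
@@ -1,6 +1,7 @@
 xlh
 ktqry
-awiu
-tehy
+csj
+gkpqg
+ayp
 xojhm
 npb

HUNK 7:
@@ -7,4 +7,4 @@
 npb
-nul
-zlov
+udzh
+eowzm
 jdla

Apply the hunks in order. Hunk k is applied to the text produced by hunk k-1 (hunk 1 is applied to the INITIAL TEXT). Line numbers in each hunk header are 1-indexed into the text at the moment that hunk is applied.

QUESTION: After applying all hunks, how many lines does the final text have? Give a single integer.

Answer: 13

Derivation:
Hunk 1: at line 3 remove [xgg,kjzt] add [qpl] -> 7 lines: xlh bglb stz npb qpl pqrva rth
Hunk 2: at line 4 remove [qpl] add [pfyh,jdla,tlyu] -> 9 lines: xlh bglb stz npb pfyh jdla tlyu pqrva rth
Hunk 3: at line 3 remove [pfyh] add [nul,zlov] -> 10 lines: xlh bglb stz npb nul zlov jdla tlyu pqrva rth
Hunk 4: at line 1 remove [bglb,stz] add [jau,xojhm] -> 10 lines: xlh jau xojhm npb nul zlov jdla tlyu pqrva rth
Hunk 5: at line 1 remove [jau] add [ktqry,awiu,tehy] -> 12 lines: xlh ktqry awiu tehy xojhm npb nul zlov jdla tlyu pqrva rth
Hunk 6: at line 1 remove [awiu,tehy] add [csj,gkpqg,ayp] -> 13 lines: xlh ktqry csj gkpqg ayp xojhm npb nul zlov jdla tlyu pqrva rth
Hunk 7: at line 7 remove [nul,zlov] add [udzh,eowzm] -> 13 lines: xlh ktqry csj gkpqg ayp xojhm npb udzh eowzm jdla tlyu pqrva rth
Final line count: 13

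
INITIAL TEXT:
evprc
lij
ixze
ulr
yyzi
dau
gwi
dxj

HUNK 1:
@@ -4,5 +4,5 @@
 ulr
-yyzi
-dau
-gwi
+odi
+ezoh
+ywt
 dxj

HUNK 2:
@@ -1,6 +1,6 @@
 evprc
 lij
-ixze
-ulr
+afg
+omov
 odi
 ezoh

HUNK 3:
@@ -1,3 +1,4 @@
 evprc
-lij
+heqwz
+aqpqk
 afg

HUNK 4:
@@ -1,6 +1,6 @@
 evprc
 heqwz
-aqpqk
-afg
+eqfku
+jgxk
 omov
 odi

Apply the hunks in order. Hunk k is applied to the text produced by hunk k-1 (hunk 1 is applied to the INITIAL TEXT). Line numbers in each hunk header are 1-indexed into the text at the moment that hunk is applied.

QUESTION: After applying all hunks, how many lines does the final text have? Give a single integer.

Hunk 1: at line 4 remove [yyzi,dau,gwi] add [odi,ezoh,ywt] -> 8 lines: evprc lij ixze ulr odi ezoh ywt dxj
Hunk 2: at line 1 remove [ixze,ulr] add [afg,omov] -> 8 lines: evprc lij afg omov odi ezoh ywt dxj
Hunk 3: at line 1 remove [lij] add [heqwz,aqpqk] -> 9 lines: evprc heqwz aqpqk afg omov odi ezoh ywt dxj
Hunk 4: at line 1 remove [aqpqk,afg] add [eqfku,jgxk] -> 9 lines: evprc heqwz eqfku jgxk omov odi ezoh ywt dxj
Final line count: 9

Answer: 9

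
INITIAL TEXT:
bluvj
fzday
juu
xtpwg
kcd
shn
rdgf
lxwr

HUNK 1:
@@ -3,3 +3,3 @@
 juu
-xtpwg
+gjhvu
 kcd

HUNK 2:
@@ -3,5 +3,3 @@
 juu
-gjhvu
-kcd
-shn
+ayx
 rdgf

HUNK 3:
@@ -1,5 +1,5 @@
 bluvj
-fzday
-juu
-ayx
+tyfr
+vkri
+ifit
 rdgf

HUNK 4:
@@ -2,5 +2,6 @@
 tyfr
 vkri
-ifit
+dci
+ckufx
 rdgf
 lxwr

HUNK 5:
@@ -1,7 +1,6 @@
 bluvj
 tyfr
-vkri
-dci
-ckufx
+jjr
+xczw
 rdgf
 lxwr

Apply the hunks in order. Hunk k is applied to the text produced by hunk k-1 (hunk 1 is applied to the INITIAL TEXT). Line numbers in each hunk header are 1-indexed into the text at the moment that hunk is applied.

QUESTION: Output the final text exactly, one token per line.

Hunk 1: at line 3 remove [xtpwg] add [gjhvu] -> 8 lines: bluvj fzday juu gjhvu kcd shn rdgf lxwr
Hunk 2: at line 3 remove [gjhvu,kcd,shn] add [ayx] -> 6 lines: bluvj fzday juu ayx rdgf lxwr
Hunk 3: at line 1 remove [fzday,juu,ayx] add [tyfr,vkri,ifit] -> 6 lines: bluvj tyfr vkri ifit rdgf lxwr
Hunk 4: at line 2 remove [ifit] add [dci,ckufx] -> 7 lines: bluvj tyfr vkri dci ckufx rdgf lxwr
Hunk 5: at line 1 remove [vkri,dci,ckufx] add [jjr,xczw] -> 6 lines: bluvj tyfr jjr xczw rdgf lxwr

Answer: bluvj
tyfr
jjr
xczw
rdgf
lxwr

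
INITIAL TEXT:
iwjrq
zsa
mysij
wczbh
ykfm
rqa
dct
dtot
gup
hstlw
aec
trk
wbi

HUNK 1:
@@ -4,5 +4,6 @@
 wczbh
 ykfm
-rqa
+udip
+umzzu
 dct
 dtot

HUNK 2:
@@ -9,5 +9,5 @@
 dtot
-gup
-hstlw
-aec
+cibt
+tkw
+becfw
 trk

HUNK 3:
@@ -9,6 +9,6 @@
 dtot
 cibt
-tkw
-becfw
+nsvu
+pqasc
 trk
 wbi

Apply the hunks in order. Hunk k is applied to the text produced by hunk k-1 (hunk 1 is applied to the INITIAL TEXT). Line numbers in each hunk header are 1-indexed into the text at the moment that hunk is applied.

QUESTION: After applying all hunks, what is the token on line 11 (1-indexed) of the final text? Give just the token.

Answer: nsvu

Derivation:
Hunk 1: at line 4 remove [rqa] add [udip,umzzu] -> 14 lines: iwjrq zsa mysij wczbh ykfm udip umzzu dct dtot gup hstlw aec trk wbi
Hunk 2: at line 9 remove [gup,hstlw,aec] add [cibt,tkw,becfw] -> 14 lines: iwjrq zsa mysij wczbh ykfm udip umzzu dct dtot cibt tkw becfw trk wbi
Hunk 3: at line 9 remove [tkw,becfw] add [nsvu,pqasc] -> 14 lines: iwjrq zsa mysij wczbh ykfm udip umzzu dct dtot cibt nsvu pqasc trk wbi
Final line 11: nsvu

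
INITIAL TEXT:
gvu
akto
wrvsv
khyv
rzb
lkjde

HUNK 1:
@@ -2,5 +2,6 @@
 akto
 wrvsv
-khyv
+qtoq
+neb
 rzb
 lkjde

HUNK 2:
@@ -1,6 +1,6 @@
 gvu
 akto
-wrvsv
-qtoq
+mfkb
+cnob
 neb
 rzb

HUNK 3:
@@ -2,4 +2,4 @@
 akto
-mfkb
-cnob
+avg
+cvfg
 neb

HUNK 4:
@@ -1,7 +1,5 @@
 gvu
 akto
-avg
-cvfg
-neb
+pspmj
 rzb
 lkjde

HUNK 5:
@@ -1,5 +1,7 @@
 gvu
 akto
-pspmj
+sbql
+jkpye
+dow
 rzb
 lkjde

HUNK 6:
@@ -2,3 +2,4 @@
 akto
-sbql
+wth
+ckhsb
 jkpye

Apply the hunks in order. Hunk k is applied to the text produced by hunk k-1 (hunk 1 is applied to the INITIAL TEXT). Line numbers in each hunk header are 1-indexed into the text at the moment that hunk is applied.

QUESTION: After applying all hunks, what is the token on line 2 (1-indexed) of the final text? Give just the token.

Hunk 1: at line 2 remove [khyv] add [qtoq,neb] -> 7 lines: gvu akto wrvsv qtoq neb rzb lkjde
Hunk 2: at line 1 remove [wrvsv,qtoq] add [mfkb,cnob] -> 7 lines: gvu akto mfkb cnob neb rzb lkjde
Hunk 3: at line 2 remove [mfkb,cnob] add [avg,cvfg] -> 7 lines: gvu akto avg cvfg neb rzb lkjde
Hunk 4: at line 1 remove [avg,cvfg,neb] add [pspmj] -> 5 lines: gvu akto pspmj rzb lkjde
Hunk 5: at line 1 remove [pspmj] add [sbql,jkpye,dow] -> 7 lines: gvu akto sbql jkpye dow rzb lkjde
Hunk 6: at line 2 remove [sbql] add [wth,ckhsb] -> 8 lines: gvu akto wth ckhsb jkpye dow rzb lkjde
Final line 2: akto

Answer: akto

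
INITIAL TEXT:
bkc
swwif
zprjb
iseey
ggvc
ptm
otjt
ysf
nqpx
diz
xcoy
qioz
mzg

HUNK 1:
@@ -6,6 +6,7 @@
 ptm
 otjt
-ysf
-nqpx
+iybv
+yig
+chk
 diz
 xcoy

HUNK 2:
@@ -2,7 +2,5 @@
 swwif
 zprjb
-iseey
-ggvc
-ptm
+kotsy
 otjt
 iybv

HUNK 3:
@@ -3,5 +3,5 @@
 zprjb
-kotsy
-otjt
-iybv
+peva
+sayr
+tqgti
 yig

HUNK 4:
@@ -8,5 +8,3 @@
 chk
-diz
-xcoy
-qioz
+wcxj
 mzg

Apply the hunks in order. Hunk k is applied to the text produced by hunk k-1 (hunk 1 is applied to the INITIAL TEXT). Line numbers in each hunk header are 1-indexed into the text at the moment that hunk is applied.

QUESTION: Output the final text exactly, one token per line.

Answer: bkc
swwif
zprjb
peva
sayr
tqgti
yig
chk
wcxj
mzg

Derivation:
Hunk 1: at line 6 remove [ysf,nqpx] add [iybv,yig,chk] -> 14 lines: bkc swwif zprjb iseey ggvc ptm otjt iybv yig chk diz xcoy qioz mzg
Hunk 2: at line 2 remove [iseey,ggvc,ptm] add [kotsy] -> 12 lines: bkc swwif zprjb kotsy otjt iybv yig chk diz xcoy qioz mzg
Hunk 3: at line 3 remove [kotsy,otjt,iybv] add [peva,sayr,tqgti] -> 12 lines: bkc swwif zprjb peva sayr tqgti yig chk diz xcoy qioz mzg
Hunk 4: at line 8 remove [diz,xcoy,qioz] add [wcxj] -> 10 lines: bkc swwif zprjb peva sayr tqgti yig chk wcxj mzg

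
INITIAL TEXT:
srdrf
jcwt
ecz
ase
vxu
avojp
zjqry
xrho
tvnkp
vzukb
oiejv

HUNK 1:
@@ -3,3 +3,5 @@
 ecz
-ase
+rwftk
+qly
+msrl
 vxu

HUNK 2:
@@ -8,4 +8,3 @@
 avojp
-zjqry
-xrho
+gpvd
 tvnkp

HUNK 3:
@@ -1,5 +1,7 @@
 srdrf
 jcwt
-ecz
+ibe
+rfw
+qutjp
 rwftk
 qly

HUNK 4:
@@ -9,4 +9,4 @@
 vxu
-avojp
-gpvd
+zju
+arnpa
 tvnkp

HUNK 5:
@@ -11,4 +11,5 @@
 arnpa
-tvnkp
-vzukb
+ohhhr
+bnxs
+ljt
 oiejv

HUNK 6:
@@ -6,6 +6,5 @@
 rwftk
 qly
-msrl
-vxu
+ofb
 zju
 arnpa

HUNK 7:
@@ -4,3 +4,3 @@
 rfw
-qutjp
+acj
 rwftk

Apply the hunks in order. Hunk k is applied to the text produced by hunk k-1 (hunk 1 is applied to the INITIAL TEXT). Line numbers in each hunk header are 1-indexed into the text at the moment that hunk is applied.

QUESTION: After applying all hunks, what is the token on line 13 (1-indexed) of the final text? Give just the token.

Answer: ljt

Derivation:
Hunk 1: at line 3 remove [ase] add [rwftk,qly,msrl] -> 13 lines: srdrf jcwt ecz rwftk qly msrl vxu avojp zjqry xrho tvnkp vzukb oiejv
Hunk 2: at line 8 remove [zjqry,xrho] add [gpvd] -> 12 lines: srdrf jcwt ecz rwftk qly msrl vxu avojp gpvd tvnkp vzukb oiejv
Hunk 3: at line 1 remove [ecz] add [ibe,rfw,qutjp] -> 14 lines: srdrf jcwt ibe rfw qutjp rwftk qly msrl vxu avojp gpvd tvnkp vzukb oiejv
Hunk 4: at line 9 remove [avojp,gpvd] add [zju,arnpa] -> 14 lines: srdrf jcwt ibe rfw qutjp rwftk qly msrl vxu zju arnpa tvnkp vzukb oiejv
Hunk 5: at line 11 remove [tvnkp,vzukb] add [ohhhr,bnxs,ljt] -> 15 lines: srdrf jcwt ibe rfw qutjp rwftk qly msrl vxu zju arnpa ohhhr bnxs ljt oiejv
Hunk 6: at line 6 remove [msrl,vxu] add [ofb] -> 14 lines: srdrf jcwt ibe rfw qutjp rwftk qly ofb zju arnpa ohhhr bnxs ljt oiejv
Hunk 7: at line 4 remove [qutjp] add [acj] -> 14 lines: srdrf jcwt ibe rfw acj rwftk qly ofb zju arnpa ohhhr bnxs ljt oiejv
Final line 13: ljt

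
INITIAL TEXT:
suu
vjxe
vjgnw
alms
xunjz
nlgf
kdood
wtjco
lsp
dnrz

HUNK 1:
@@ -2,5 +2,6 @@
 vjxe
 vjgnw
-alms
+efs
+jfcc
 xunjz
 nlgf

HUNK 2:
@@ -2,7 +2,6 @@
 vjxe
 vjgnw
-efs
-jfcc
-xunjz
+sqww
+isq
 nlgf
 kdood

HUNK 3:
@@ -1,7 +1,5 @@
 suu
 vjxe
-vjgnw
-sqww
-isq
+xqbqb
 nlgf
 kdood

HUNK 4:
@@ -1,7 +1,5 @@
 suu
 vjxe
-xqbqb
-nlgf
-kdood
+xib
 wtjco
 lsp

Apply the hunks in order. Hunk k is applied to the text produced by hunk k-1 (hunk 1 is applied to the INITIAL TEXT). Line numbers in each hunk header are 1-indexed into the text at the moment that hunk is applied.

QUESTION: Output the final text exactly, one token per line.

Answer: suu
vjxe
xib
wtjco
lsp
dnrz

Derivation:
Hunk 1: at line 2 remove [alms] add [efs,jfcc] -> 11 lines: suu vjxe vjgnw efs jfcc xunjz nlgf kdood wtjco lsp dnrz
Hunk 2: at line 2 remove [efs,jfcc,xunjz] add [sqww,isq] -> 10 lines: suu vjxe vjgnw sqww isq nlgf kdood wtjco lsp dnrz
Hunk 3: at line 1 remove [vjgnw,sqww,isq] add [xqbqb] -> 8 lines: suu vjxe xqbqb nlgf kdood wtjco lsp dnrz
Hunk 4: at line 1 remove [xqbqb,nlgf,kdood] add [xib] -> 6 lines: suu vjxe xib wtjco lsp dnrz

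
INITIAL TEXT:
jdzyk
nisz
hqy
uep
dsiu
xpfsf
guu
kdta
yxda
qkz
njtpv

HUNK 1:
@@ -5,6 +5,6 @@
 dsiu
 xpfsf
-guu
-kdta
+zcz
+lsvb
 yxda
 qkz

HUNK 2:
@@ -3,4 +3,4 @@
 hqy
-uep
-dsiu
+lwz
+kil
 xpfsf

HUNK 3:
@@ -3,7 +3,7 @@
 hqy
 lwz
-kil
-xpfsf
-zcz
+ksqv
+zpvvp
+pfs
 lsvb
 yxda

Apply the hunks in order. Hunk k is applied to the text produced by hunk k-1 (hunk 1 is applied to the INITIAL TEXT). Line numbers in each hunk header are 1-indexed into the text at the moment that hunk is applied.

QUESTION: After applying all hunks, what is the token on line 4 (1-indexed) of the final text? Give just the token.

Answer: lwz

Derivation:
Hunk 1: at line 5 remove [guu,kdta] add [zcz,lsvb] -> 11 lines: jdzyk nisz hqy uep dsiu xpfsf zcz lsvb yxda qkz njtpv
Hunk 2: at line 3 remove [uep,dsiu] add [lwz,kil] -> 11 lines: jdzyk nisz hqy lwz kil xpfsf zcz lsvb yxda qkz njtpv
Hunk 3: at line 3 remove [kil,xpfsf,zcz] add [ksqv,zpvvp,pfs] -> 11 lines: jdzyk nisz hqy lwz ksqv zpvvp pfs lsvb yxda qkz njtpv
Final line 4: lwz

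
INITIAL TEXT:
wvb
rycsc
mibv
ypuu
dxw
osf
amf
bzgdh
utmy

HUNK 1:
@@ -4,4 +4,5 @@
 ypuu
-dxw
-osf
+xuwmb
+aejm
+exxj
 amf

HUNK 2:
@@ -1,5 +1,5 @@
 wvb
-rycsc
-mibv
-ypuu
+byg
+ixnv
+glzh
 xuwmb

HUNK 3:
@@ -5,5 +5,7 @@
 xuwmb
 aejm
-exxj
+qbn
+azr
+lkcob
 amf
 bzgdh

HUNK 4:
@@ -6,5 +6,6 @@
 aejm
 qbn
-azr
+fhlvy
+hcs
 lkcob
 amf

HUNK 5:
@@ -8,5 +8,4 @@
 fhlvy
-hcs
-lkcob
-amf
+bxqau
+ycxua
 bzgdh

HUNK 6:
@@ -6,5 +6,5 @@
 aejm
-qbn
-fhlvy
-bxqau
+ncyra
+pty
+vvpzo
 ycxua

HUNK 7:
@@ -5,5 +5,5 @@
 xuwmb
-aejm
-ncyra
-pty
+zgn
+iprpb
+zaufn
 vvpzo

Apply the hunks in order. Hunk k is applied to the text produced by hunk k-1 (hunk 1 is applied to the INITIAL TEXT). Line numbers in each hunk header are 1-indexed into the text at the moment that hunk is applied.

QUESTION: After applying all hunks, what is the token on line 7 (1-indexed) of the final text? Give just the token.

Answer: iprpb

Derivation:
Hunk 1: at line 4 remove [dxw,osf] add [xuwmb,aejm,exxj] -> 10 lines: wvb rycsc mibv ypuu xuwmb aejm exxj amf bzgdh utmy
Hunk 2: at line 1 remove [rycsc,mibv,ypuu] add [byg,ixnv,glzh] -> 10 lines: wvb byg ixnv glzh xuwmb aejm exxj amf bzgdh utmy
Hunk 3: at line 5 remove [exxj] add [qbn,azr,lkcob] -> 12 lines: wvb byg ixnv glzh xuwmb aejm qbn azr lkcob amf bzgdh utmy
Hunk 4: at line 6 remove [azr] add [fhlvy,hcs] -> 13 lines: wvb byg ixnv glzh xuwmb aejm qbn fhlvy hcs lkcob amf bzgdh utmy
Hunk 5: at line 8 remove [hcs,lkcob,amf] add [bxqau,ycxua] -> 12 lines: wvb byg ixnv glzh xuwmb aejm qbn fhlvy bxqau ycxua bzgdh utmy
Hunk 6: at line 6 remove [qbn,fhlvy,bxqau] add [ncyra,pty,vvpzo] -> 12 lines: wvb byg ixnv glzh xuwmb aejm ncyra pty vvpzo ycxua bzgdh utmy
Hunk 7: at line 5 remove [aejm,ncyra,pty] add [zgn,iprpb,zaufn] -> 12 lines: wvb byg ixnv glzh xuwmb zgn iprpb zaufn vvpzo ycxua bzgdh utmy
Final line 7: iprpb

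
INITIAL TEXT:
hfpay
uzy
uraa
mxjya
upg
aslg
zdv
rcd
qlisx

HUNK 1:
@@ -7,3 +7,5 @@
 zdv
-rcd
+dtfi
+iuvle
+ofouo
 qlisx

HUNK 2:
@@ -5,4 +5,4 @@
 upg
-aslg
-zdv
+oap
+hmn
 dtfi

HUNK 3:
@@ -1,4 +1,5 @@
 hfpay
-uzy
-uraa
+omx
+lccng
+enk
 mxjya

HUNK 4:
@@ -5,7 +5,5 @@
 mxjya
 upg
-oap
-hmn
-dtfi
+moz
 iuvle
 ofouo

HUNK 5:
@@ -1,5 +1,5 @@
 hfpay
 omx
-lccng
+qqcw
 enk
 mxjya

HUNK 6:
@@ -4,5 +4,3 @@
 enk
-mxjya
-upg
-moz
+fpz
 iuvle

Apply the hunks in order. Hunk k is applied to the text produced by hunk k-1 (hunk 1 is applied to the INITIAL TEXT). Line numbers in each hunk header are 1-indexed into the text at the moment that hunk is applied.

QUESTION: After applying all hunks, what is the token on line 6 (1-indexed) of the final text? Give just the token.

Answer: iuvle

Derivation:
Hunk 1: at line 7 remove [rcd] add [dtfi,iuvle,ofouo] -> 11 lines: hfpay uzy uraa mxjya upg aslg zdv dtfi iuvle ofouo qlisx
Hunk 2: at line 5 remove [aslg,zdv] add [oap,hmn] -> 11 lines: hfpay uzy uraa mxjya upg oap hmn dtfi iuvle ofouo qlisx
Hunk 3: at line 1 remove [uzy,uraa] add [omx,lccng,enk] -> 12 lines: hfpay omx lccng enk mxjya upg oap hmn dtfi iuvle ofouo qlisx
Hunk 4: at line 5 remove [oap,hmn,dtfi] add [moz] -> 10 lines: hfpay omx lccng enk mxjya upg moz iuvle ofouo qlisx
Hunk 5: at line 1 remove [lccng] add [qqcw] -> 10 lines: hfpay omx qqcw enk mxjya upg moz iuvle ofouo qlisx
Hunk 6: at line 4 remove [mxjya,upg,moz] add [fpz] -> 8 lines: hfpay omx qqcw enk fpz iuvle ofouo qlisx
Final line 6: iuvle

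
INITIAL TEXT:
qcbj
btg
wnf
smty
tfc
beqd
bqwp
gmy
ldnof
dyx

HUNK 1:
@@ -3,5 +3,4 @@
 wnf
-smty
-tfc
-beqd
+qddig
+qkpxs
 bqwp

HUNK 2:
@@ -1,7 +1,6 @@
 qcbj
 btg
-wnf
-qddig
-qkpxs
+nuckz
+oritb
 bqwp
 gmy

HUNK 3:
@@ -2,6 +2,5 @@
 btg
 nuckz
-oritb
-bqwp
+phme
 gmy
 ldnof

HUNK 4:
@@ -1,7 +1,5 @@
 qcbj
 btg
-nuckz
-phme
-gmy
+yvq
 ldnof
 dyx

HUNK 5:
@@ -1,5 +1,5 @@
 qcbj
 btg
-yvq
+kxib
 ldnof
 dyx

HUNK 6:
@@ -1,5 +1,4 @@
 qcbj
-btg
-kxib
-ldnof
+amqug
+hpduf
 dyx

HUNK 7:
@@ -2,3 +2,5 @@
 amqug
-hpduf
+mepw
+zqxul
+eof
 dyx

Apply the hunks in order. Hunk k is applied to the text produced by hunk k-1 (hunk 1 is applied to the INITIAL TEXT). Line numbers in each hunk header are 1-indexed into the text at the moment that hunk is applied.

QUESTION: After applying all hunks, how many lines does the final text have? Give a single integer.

Hunk 1: at line 3 remove [smty,tfc,beqd] add [qddig,qkpxs] -> 9 lines: qcbj btg wnf qddig qkpxs bqwp gmy ldnof dyx
Hunk 2: at line 1 remove [wnf,qddig,qkpxs] add [nuckz,oritb] -> 8 lines: qcbj btg nuckz oritb bqwp gmy ldnof dyx
Hunk 3: at line 2 remove [oritb,bqwp] add [phme] -> 7 lines: qcbj btg nuckz phme gmy ldnof dyx
Hunk 4: at line 1 remove [nuckz,phme,gmy] add [yvq] -> 5 lines: qcbj btg yvq ldnof dyx
Hunk 5: at line 1 remove [yvq] add [kxib] -> 5 lines: qcbj btg kxib ldnof dyx
Hunk 6: at line 1 remove [btg,kxib,ldnof] add [amqug,hpduf] -> 4 lines: qcbj amqug hpduf dyx
Hunk 7: at line 2 remove [hpduf] add [mepw,zqxul,eof] -> 6 lines: qcbj amqug mepw zqxul eof dyx
Final line count: 6

Answer: 6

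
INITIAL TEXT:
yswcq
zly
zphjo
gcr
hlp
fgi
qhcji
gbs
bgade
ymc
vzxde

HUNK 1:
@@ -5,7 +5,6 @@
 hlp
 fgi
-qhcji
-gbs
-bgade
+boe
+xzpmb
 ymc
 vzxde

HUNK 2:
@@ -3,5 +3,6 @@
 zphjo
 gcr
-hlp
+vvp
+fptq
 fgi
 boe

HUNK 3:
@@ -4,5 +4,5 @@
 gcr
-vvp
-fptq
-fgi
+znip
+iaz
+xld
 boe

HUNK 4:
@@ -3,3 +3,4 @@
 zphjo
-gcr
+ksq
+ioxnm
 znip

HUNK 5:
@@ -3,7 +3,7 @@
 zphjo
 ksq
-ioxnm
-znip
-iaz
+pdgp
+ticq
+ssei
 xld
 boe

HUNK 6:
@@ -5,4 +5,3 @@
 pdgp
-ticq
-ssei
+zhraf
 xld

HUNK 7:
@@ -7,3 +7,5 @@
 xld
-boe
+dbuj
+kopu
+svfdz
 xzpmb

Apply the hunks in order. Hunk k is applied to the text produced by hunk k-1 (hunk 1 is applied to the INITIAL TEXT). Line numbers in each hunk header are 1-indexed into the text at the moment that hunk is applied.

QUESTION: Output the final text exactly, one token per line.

Hunk 1: at line 5 remove [qhcji,gbs,bgade] add [boe,xzpmb] -> 10 lines: yswcq zly zphjo gcr hlp fgi boe xzpmb ymc vzxde
Hunk 2: at line 3 remove [hlp] add [vvp,fptq] -> 11 lines: yswcq zly zphjo gcr vvp fptq fgi boe xzpmb ymc vzxde
Hunk 3: at line 4 remove [vvp,fptq,fgi] add [znip,iaz,xld] -> 11 lines: yswcq zly zphjo gcr znip iaz xld boe xzpmb ymc vzxde
Hunk 4: at line 3 remove [gcr] add [ksq,ioxnm] -> 12 lines: yswcq zly zphjo ksq ioxnm znip iaz xld boe xzpmb ymc vzxde
Hunk 5: at line 3 remove [ioxnm,znip,iaz] add [pdgp,ticq,ssei] -> 12 lines: yswcq zly zphjo ksq pdgp ticq ssei xld boe xzpmb ymc vzxde
Hunk 6: at line 5 remove [ticq,ssei] add [zhraf] -> 11 lines: yswcq zly zphjo ksq pdgp zhraf xld boe xzpmb ymc vzxde
Hunk 7: at line 7 remove [boe] add [dbuj,kopu,svfdz] -> 13 lines: yswcq zly zphjo ksq pdgp zhraf xld dbuj kopu svfdz xzpmb ymc vzxde

Answer: yswcq
zly
zphjo
ksq
pdgp
zhraf
xld
dbuj
kopu
svfdz
xzpmb
ymc
vzxde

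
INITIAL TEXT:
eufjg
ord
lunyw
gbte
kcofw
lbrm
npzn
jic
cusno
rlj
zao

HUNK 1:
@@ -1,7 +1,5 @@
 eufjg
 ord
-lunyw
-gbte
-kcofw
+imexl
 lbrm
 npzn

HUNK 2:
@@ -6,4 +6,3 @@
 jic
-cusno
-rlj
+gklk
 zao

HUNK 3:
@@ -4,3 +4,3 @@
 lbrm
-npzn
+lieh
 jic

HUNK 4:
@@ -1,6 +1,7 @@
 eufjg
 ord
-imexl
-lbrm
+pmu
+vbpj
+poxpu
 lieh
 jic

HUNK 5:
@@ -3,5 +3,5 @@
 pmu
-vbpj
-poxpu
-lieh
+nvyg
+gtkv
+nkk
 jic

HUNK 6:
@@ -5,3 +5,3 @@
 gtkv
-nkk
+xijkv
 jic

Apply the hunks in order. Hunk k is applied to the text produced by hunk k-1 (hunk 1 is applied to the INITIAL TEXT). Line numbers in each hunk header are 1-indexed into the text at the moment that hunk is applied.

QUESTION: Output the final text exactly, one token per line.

Hunk 1: at line 1 remove [lunyw,gbte,kcofw] add [imexl] -> 9 lines: eufjg ord imexl lbrm npzn jic cusno rlj zao
Hunk 2: at line 6 remove [cusno,rlj] add [gklk] -> 8 lines: eufjg ord imexl lbrm npzn jic gklk zao
Hunk 3: at line 4 remove [npzn] add [lieh] -> 8 lines: eufjg ord imexl lbrm lieh jic gklk zao
Hunk 4: at line 1 remove [imexl,lbrm] add [pmu,vbpj,poxpu] -> 9 lines: eufjg ord pmu vbpj poxpu lieh jic gklk zao
Hunk 5: at line 3 remove [vbpj,poxpu,lieh] add [nvyg,gtkv,nkk] -> 9 lines: eufjg ord pmu nvyg gtkv nkk jic gklk zao
Hunk 6: at line 5 remove [nkk] add [xijkv] -> 9 lines: eufjg ord pmu nvyg gtkv xijkv jic gklk zao

Answer: eufjg
ord
pmu
nvyg
gtkv
xijkv
jic
gklk
zao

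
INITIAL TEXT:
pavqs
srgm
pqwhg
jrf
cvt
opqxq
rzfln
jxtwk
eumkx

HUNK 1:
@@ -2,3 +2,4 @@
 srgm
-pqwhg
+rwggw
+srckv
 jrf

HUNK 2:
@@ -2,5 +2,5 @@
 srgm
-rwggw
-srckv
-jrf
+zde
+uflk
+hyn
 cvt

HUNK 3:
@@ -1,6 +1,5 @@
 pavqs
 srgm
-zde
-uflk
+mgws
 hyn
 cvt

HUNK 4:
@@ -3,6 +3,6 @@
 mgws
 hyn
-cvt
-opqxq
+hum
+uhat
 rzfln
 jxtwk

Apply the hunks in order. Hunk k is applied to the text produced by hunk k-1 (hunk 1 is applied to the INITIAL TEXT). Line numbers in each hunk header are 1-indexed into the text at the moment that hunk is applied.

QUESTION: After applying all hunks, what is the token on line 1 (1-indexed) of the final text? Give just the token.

Answer: pavqs

Derivation:
Hunk 1: at line 2 remove [pqwhg] add [rwggw,srckv] -> 10 lines: pavqs srgm rwggw srckv jrf cvt opqxq rzfln jxtwk eumkx
Hunk 2: at line 2 remove [rwggw,srckv,jrf] add [zde,uflk,hyn] -> 10 lines: pavqs srgm zde uflk hyn cvt opqxq rzfln jxtwk eumkx
Hunk 3: at line 1 remove [zde,uflk] add [mgws] -> 9 lines: pavqs srgm mgws hyn cvt opqxq rzfln jxtwk eumkx
Hunk 4: at line 3 remove [cvt,opqxq] add [hum,uhat] -> 9 lines: pavqs srgm mgws hyn hum uhat rzfln jxtwk eumkx
Final line 1: pavqs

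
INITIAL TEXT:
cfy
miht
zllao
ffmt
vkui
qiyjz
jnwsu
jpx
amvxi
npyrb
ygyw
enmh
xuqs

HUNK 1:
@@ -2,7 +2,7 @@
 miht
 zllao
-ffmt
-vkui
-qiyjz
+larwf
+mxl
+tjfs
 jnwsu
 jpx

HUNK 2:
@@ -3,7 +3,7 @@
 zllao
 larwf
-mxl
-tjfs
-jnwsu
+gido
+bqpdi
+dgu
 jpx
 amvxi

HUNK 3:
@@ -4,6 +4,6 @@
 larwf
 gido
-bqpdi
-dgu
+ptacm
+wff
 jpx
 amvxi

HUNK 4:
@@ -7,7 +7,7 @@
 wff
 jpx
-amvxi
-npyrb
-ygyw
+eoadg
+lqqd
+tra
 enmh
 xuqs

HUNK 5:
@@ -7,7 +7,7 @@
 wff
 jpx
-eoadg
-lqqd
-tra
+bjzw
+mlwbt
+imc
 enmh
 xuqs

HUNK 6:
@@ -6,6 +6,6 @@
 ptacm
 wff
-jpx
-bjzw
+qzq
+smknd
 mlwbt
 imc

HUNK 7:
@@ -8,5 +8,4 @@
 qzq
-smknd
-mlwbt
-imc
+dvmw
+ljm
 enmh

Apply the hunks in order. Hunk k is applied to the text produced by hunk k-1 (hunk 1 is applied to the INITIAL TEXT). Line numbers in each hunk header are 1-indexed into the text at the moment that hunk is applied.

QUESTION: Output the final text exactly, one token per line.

Answer: cfy
miht
zllao
larwf
gido
ptacm
wff
qzq
dvmw
ljm
enmh
xuqs

Derivation:
Hunk 1: at line 2 remove [ffmt,vkui,qiyjz] add [larwf,mxl,tjfs] -> 13 lines: cfy miht zllao larwf mxl tjfs jnwsu jpx amvxi npyrb ygyw enmh xuqs
Hunk 2: at line 3 remove [mxl,tjfs,jnwsu] add [gido,bqpdi,dgu] -> 13 lines: cfy miht zllao larwf gido bqpdi dgu jpx amvxi npyrb ygyw enmh xuqs
Hunk 3: at line 4 remove [bqpdi,dgu] add [ptacm,wff] -> 13 lines: cfy miht zllao larwf gido ptacm wff jpx amvxi npyrb ygyw enmh xuqs
Hunk 4: at line 7 remove [amvxi,npyrb,ygyw] add [eoadg,lqqd,tra] -> 13 lines: cfy miht zllao larwf gido ptacm wff jpx eoadg lqqd tra enmh xuqs
Hunk 5: at line 7 remove [eoadg,lqqd,tra] add [bjzw,mlwbt,imc] -> 13 lines: cfy miht zllao larwf gido ptacm wff jpx bjzw mlwbt imc enmh xuqs
Hunk 6: at line 6 remove [jpx,bjzw] add [qzq,smknd] -> 13 lines: cfy miht zllao larwf gido ptacm wff qzq smknd mlwbt imc enmh xuqs
Hunk 7: at line 8 remove [smknd,mlwbt,imc] add [dvmw,ljm] -> 12 lines: cfy miht zllao larwf gido ptacm wff qzq dvmw ljm enmh xuqs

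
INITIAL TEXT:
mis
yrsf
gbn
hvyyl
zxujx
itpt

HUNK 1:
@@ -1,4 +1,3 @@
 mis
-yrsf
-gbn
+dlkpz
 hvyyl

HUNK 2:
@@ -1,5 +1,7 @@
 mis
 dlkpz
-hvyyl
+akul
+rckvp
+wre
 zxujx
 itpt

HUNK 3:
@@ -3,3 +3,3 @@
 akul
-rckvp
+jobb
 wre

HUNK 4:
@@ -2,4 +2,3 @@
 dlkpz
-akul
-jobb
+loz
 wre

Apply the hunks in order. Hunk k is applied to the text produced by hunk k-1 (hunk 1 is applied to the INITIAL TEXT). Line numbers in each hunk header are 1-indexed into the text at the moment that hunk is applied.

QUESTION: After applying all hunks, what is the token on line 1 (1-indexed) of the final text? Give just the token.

Answer: mis

Derivation:
Hunk 1: at line 1 remove [yrsf,gbn] add [dlkpz] -> 5 lines: mis dlkpz hvyyl zxujx itpt
Hunk 2: at line 1 remove [hvyyl] add [akul,rckvp,wre] -> 7 lines: mis dlkpz akul rckvp wre zxujx itpt
Hunk 3: at line 3 remove [rckvp] add [jobb] -> 7 lines: mis dlkpz akul jobb wre zxujx itpt
Hunk 4: at line 2 remove [akul,jobb] add [loz] -> 6 lines: mis dlkpz loz wre zxujx itpt
Final line 1: mis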